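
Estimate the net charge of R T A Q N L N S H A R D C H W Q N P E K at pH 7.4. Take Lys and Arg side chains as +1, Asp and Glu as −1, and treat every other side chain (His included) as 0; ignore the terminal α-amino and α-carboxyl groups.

Positive (K, R): R1, R11, K20 → +3.
Negative (D, E): D12, E19 → −2.
Net charge = (+3) + (−2) = +1.

+1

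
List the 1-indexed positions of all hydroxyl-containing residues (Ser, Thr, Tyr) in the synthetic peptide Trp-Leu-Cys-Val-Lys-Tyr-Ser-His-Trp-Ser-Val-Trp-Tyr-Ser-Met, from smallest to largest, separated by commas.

Matching residues: Tyr6, Ser7, Ser10, Tyr13, Ser14.

6, 7, 10, 13, 14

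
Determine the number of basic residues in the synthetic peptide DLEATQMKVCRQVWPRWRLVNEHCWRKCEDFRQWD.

K, R, and H are the three residues with basic side chains (ε-amine, guanidinium, and imidazole respectively).
Matching residues: K8, R11, R16, R18, H23, R26, K27, R32.

8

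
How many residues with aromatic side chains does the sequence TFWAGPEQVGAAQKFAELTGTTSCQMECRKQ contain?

Phenylalanine (F), tryptophan (W), and tyrosine (Y) have aromatic ring side chains.
Matching residues: F2, W3, F15.

3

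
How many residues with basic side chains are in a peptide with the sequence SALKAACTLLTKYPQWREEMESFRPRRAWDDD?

6

The basic amino acids are Lys (K), Arg (R), and His (H).
Matching residues: K4, K12, R17, R24, R26, R27.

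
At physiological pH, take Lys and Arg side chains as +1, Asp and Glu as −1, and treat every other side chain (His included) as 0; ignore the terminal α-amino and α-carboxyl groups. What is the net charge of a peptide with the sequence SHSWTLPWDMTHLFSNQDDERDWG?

-4

Positive (K, R): R21 → +1.
Negative (D, E): D9, D18, D19, E20, D22 → −5.
Net charge = (+1) + (−5) = −4.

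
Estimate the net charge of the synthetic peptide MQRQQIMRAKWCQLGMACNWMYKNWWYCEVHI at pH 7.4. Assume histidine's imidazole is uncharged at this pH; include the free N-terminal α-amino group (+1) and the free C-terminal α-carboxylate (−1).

+3

Near pH 7.4, K and R contribute +1 each, D and E contribute −1 each, and every other side chain (His included, as stated) is uncharged.
Positive (K, R): R3, R8, K10, K23 → +4.
Negative (D, E): E29 → −1.
The N-terminus (+1) and C-terminus (−1) cancel.
Net charge = (+4) + (−1) = +3.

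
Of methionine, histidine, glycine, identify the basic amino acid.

histidine

K, R, and H are the three residues with basic side chains (ε-amine, guanidinium, and imidazole respectively).
Of the listed options, only histidine belongs to this group.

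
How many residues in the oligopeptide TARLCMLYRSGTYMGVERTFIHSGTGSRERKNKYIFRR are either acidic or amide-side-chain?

3

Acidic: D, E. Amide-side-chain: N, Q.
Acidic residues here: E17, E29 (2).
Amide-side-chain residues here: N32 (1).
The two groups share no amino acid, so total = 2 + 1 = 3.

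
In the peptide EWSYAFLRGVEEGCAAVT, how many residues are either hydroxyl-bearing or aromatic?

Hydroxyl-bearing: S, T, Y. Aromatic: F, W, Y.
Hydroxyl-bearing residues here: S3, Y4, T18 (3).
Aromatic residues here: W2, Y4, F6 (3).
Y is in both groups, so the 1 Y residue must not be double-counted.
Total = 3 + 3 − 1 = 5.

5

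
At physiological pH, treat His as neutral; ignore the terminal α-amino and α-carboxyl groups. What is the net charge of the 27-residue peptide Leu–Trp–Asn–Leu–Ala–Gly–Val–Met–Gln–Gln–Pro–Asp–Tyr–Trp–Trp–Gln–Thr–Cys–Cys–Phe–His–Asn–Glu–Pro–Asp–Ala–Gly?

-3

The side chains ionized at physiological pH are Lys/Arg (+1) and Asp/Glu (−1); with His treated as neutral, nothing else contributes.
Positive (K, R): none → +0.
Negative (D, E): Asp12, Glu23, Asp25 → −3.
Net charge = (+0) + (−3) = −3.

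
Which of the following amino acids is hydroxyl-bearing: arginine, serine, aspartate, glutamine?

Serine (S), threonine (T), and tyrosine (Y) each carry a hydroxyl group on the side chain.
Of the listed options, only serine belongs to this group.

serine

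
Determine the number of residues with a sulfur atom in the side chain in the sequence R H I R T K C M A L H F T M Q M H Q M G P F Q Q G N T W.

5

Cysteine (C, thiol) and methionine (M, thioether) are the two sulfur-containing amino acids.
Matching residues: C7, M8, M14, M16, M19.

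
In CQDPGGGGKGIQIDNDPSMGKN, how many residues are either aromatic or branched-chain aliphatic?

Aromatic: F, W, Y. Branched-chain aliphatic: I, L, V.
Aromatic residues here: none (0).
Branched-chain aliphatic residues here: I11, I13 (2).
The two groups share no amino acid, so total = 0 + 2 = 2.

2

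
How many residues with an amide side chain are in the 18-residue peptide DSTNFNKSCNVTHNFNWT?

Asparagine (N) and glutamine (Q) have uncharged amide side chains.
Matching residues: N4, N6, N10, N14, N16.

5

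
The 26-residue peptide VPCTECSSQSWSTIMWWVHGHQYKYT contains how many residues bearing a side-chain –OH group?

9

The –OH-bearing residues are Ser, Thr (aliphatic alcohols), and Tyr (phenol).
Matching residues: T4, S7, S8, S10, S12, T13, Y23, Y25, T26.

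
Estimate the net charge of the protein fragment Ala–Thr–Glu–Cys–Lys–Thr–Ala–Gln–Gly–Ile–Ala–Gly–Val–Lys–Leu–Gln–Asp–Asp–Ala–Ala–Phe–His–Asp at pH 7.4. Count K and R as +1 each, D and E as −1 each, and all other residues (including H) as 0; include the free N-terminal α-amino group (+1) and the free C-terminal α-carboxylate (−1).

Positive (K, R): Lys5, Lys14 → +2.
Negative (D, E): Glu3, Asp17, Asp18, Asp23 → −4.
The N-terminus (+1) and C-terminus (−1) cancel.
Net charge = (+2) + (−4) = −2.

-2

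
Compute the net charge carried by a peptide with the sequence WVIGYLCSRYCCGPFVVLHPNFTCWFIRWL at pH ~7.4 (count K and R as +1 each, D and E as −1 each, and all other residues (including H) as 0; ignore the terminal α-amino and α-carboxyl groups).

Positive (K, R): R9, R28 → +2.
Negative (D, E): none → −0.
Net charge = (+2) + (−0) = +2.

+2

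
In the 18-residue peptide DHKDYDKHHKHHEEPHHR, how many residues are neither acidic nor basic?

Acidic: D, E. Basic: K, R, H. All other residues are neither.
Matching residues: Y5, P15.

2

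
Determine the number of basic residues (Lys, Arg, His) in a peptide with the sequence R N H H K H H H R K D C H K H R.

13

Matching residues: R1, H3, H4, K5, H6, H7, H8, R9, K10, H13, K14, H15, R16.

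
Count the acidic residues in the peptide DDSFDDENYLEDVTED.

9

Only D (aspartate) and E (glutamate) carry a side-chain carboxylic acid.
Matching residues: D1, D2, D5, D6, E7, E11, D12, E15, D16.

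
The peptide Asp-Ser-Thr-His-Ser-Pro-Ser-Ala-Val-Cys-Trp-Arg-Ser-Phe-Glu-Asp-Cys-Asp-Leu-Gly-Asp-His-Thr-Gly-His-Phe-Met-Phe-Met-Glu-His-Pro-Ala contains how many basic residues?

5

Lysine (K), arginine (R), and histidine (H) have basic, nitrogen-containing side chains.
Matching residues: His4, Arg12, His22, His25, His31.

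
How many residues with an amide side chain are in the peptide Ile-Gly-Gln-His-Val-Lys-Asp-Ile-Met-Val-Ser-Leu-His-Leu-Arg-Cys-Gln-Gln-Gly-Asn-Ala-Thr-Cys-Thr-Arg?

4

Only N (asparagine) and Q (glutamine) carry a side-chain carboxamide.
Matching residues: Gln3, Gln17, Gln18, Asn20.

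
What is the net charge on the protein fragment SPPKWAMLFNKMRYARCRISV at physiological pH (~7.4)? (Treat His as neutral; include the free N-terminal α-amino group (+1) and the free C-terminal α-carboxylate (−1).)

At pH ~7.4 the Lys and Arg side chains are protonated (+1), the Asp and Glu side chains are deprotonated (−1), and with His taken as neutral all other side chains carry no charge.
Positive (K, R): K4, K11, R13, R16, R18 → +5.
Negative (D, E): none → −0.
The N-terminus (+1) and C-terminus (−1) cancel.
Net charge = (+5) + (−0) = +5.

+5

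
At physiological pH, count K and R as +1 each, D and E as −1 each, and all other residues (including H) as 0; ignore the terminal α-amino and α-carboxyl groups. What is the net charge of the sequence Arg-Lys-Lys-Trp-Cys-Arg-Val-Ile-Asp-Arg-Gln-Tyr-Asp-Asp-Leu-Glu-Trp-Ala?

+1

Positive (K, R): Arg1, Lys2, Lys3, Arg6, Arg10 → +5.
Negative (D, E): Asp9, Asp13, Asp14, Glu16 → −4.
Net charge = (+5) + (−4) = +1.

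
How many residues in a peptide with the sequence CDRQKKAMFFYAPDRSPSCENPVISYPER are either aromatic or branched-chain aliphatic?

Aromatic: F, W, Y. Branched-chain aliphatic: I, L, V.
Aromatic residues here: F9, F10, Y11, Y26 (4).
Branched-chain aliphatic residues here: V23, I24 (2).
The two groups share no amino acid, so total = 4 + 2 = 6.

6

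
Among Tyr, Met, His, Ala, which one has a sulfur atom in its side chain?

Met

The sulfur-bearing residues are cysteine (–SH) and methionine (–S–CH₃).
Of the listed options, only Met belongs to this group.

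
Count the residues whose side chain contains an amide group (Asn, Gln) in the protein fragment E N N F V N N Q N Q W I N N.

Matching residues: N2, N3, N6, N7, Q8, N9, Q10, N13, N14.

9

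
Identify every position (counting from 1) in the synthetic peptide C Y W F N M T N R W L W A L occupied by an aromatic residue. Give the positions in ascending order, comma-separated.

2, 3, 4, 10, 12

F, W, and Y each carry an aromatic ring on the side chain.
Matching residues: Y2, W3, F4, W10, W12.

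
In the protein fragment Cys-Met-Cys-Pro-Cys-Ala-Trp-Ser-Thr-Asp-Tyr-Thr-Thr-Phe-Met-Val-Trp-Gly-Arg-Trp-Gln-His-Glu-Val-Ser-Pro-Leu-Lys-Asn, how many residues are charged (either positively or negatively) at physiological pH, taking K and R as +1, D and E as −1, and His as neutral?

Charged side chains at pH ~7.4: K, R (positive); D, E (negative).
Matching residues: Asp10, Arg19, Glu23, Lys28.

4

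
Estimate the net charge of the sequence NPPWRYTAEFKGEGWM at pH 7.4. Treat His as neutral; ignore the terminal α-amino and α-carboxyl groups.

At pH ~7.4 the Lys and Arg side chains are protonated (+1), the Asp and Glu side chains are deprotonated (−1), and with His taken as neutral all other side chains carry no charge.
Positive (K, R): R5, K11 → +2.
Negative (D, E): E9, E13 → −2.
Net charge = (+2) + (−2) = 0.

0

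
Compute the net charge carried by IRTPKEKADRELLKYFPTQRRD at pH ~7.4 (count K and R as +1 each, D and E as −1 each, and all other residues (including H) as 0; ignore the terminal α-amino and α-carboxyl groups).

+3

Positive (K, R): R2, K5, K7, R10, K14, R20, R21 → +7.
Negative (D, E): E6, D9, E11, D22 → −4.
Net charge = (+7) + (−4) = +3.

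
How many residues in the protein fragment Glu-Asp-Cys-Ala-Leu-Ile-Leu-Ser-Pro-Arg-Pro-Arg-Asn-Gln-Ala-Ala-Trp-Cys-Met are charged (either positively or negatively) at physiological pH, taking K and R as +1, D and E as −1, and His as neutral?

4

Charged side chains at pH ~7.4: K, R (positive); D, E (negative).
Matching residues: Glu1, Asp2, Arg10, Arg12.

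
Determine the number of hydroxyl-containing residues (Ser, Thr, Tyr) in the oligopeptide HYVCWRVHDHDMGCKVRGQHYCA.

Matching residues: Y2, Y21.

2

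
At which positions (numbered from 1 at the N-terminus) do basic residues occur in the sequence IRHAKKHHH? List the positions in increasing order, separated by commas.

2, 3, 5, 6, 7, 8, 9

K, R, and H are the three residues with basic side chains (ε-amine, guanidinium, and imidazole respectively).
Matching residues: R2, H3, K5, K6, H7, H8, H9.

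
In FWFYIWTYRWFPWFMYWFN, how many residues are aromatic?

13

F, W, and Y each carry an aromatic ring on the side chain.
Matching residues: F1, W2, F3, Y4, W6, Y8, W10, F11, W13, F14, Y16, W17, F18.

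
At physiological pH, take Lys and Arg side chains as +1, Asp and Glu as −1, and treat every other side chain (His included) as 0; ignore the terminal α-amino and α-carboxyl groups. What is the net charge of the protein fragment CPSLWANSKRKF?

Positive (K, R): K9, R10, K11 → +3.
Negative (D, E): none → −0.
Net charge = (+3) + (−0) = +3.

+3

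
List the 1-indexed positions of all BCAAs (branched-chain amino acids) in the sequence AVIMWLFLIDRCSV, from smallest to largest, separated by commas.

2, 3, 6, 8, 9, 14

Valine (V), leucine (L), and isoleucine (I) are the branched-chain amino acids.
Matching residues: V2, I3, L6, L8, I9, V14.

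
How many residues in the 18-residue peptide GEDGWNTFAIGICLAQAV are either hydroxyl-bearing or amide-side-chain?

3

Hydroxyl-bearing: S, T, Y. Amide-side-chain: N, Q.
Hydroxyl-bearing residues here: T7 (1).
Amide-side-chain residues here: N6, Q16 (2).
The two groups share no amino acid, so total = 1 + 2 = 3.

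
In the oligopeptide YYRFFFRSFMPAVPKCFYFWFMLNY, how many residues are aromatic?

12

Phenylalanine (F), tryptophan (W), and tyrosine (Y) have aromatic ring side chains.
Matching residues: Y1, Y2, F4, F5, F6, F9, F17, Y18, F19, W20, F21, Y25.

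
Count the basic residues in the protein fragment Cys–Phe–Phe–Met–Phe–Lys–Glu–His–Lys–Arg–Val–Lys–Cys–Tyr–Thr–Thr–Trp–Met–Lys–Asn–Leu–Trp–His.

The basic amino acids are Lys (K), Arg (R), and His (H).
Matching residues: Lys6, His8, Lys9, Arg10, Lys12, Lys19, His23.

7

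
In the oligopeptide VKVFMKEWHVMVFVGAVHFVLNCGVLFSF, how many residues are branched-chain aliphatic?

10

The BCAAs are Val, Leu, and Ile — aliphatic side chains with a branch point.
Matching residues: V1, V3, V10, V12, V14, V17, V20, L21, V25, L26.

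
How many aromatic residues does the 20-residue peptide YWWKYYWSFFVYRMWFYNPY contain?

13

The aromatic amino acids are Phe (F, benzyl), Trp (W, indole), and Tyr (Y, phenol).
Matching residues: Y1, W2, W3, Y5, Y6, W7, F9, F10, Y12, W15, F16, Y17, Y20.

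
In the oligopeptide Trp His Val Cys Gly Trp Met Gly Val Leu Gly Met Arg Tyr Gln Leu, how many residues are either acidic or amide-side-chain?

Acidic: D, E. Amide-side-chain: N, Q.
Acidic residues here: none (0).
Amide-side-chain residues here: Gln15 (1).
The two groups share no amino acid, so total = 0 + 1 = 1.

1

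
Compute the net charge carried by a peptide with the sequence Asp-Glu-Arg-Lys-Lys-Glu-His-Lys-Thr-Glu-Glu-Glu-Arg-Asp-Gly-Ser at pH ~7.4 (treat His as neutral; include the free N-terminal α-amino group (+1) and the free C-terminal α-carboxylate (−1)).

At pH ~7.4 the Lys and Arg side chains are protonated (+1), the Asp and Glu side chains are deprotonated (−1), and with His taken as neutral all other side chains carry no charge.
Positive (K, R): Arg3, Lys4, Lys5, Lys8, Arg13 → +5.
Negative (D, E): Asp1, Glu2, Glu6, Glu10, Glu11, Glu12, Asp14 → −7.
The N-terminus (+1) and C-terminus (−1) cancel.
Net charge = (+5) + (−7) = −2.

-2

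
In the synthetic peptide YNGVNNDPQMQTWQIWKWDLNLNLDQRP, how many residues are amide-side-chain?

9

Asparagine (N) and glutamine (Q) have uncharged amide side chains.
Matching residues: N2, N5, N6, Q9, Q11, Q14, N21, N23, Q26.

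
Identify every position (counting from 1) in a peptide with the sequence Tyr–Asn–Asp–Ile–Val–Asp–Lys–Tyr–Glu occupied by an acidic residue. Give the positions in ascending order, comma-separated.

Matching residues: Asp3, Asp6, Glu9.

3, 6, 9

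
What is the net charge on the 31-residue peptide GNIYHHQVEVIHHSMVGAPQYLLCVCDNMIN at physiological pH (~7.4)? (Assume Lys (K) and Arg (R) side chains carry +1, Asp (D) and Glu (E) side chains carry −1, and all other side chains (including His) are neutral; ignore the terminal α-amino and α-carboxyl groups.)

Positive (K, R): none → +0.
Negative (D, E): E9, D27 → −2.
Net charge = (+0) + (−2) = −2.

-2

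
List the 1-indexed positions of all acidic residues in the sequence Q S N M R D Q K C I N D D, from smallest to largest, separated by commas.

6, 12, 13

Only D (aspartate) and E (glutamate) carry a side-chain carboxylic acid.
Matching residues: D6, D12, D13.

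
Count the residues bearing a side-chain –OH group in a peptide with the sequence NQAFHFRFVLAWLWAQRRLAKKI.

The –OH-bearing residues are Ser, Thr (aliphatic alcohols), and Tyr (phenol).
None of the 23 residues belong to this group.

0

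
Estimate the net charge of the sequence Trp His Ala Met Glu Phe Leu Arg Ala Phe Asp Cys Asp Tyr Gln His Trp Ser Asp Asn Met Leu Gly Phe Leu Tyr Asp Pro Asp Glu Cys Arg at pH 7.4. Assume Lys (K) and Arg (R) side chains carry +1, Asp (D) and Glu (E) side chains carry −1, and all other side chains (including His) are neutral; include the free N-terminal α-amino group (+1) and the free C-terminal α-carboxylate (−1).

Positive (K, R): Arg8, Arg32 → +2.
Negative (D, E): Glu5, Asp11, Asp13, Asp19, Asp27, Asp29, Glu30 → −7.
The N-terminus (+1) and C-terminus (−1) cancel.
Net charge = (+2) + (−7) = −5.

-5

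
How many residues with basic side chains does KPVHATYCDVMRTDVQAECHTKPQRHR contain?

K, R, and H are the three residues with basic side chains (ε-amine, guanidinium, and imidazole respectively).
Matching residues: K1, H4, R12, H20, K22, R25, H26, R27.

8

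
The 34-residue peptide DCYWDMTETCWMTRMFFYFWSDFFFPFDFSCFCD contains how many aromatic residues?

F, W, and Y each carry an aromatic ring on the side chain.
Matching residues: Y3, W4, W11, F16, F17, Y18, F19, W20, F23, F24, F25, F27, F29, F32.

14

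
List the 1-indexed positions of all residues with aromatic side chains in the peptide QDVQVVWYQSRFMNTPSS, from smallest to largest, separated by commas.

7, 8, 12

The aromatic amino acids are Phe (F, benzyl), Trp (W, indole), and Tyr (Y, phenol).
Matching residues: W7, Y8, F12.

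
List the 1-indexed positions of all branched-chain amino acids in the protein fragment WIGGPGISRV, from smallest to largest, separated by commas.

V, L, and I make up the branched-chain aliphatic group.
Matching residues: I2, I7, V10.

2, 7, 10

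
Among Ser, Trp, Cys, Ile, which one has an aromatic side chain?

The aromatic amino acids are Phe (F, benzyl), Trp (W, indole), and Tyr (Y, phenol).
Of the listed options, only Trp belongs to this group.

Trp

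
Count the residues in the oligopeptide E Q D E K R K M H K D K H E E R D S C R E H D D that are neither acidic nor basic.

Acidic: D, E. Basic: K, R, H. All other residues are neither.
Matching residues: Q2, M8, S18, C19.

4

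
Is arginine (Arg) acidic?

No

Aspartate (D) and glutamate (E) have carboxylic-acid side chains and are the acidic amino acids.
Arginine is not in this group.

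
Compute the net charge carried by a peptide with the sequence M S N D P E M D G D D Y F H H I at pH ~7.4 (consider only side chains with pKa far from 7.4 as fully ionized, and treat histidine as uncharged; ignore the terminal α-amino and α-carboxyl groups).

The side chains ionized at physiological pH are Lys/Arg (+1) and Asp/Glu (−1); with His treated as neutral, nothing else contributes.
Positive (K, R): none → +0.
Negative (D, E): D4, E6, D8, D10, D11 → −5.
Net charge = (+0) + (−5) = −5.

-5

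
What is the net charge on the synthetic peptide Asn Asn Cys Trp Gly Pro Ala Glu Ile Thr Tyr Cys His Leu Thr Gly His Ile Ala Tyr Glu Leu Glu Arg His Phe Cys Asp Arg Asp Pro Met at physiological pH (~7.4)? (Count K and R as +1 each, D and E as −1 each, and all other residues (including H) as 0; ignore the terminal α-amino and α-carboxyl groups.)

Positive (K, R): Arg24, Arg29 → +2.
Negative (D, E): Glu8, Glu21, Glu23, Asp28, Asp30 → −5.
Net charge = (+2) + (−5) = −3.

-3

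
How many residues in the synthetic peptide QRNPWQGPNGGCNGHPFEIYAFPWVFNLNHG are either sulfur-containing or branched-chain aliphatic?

Sulfur-containing: C, M. Branched-chain aliphatic: I, L, V.
Sulfur-containing residues here: C12 (1).
Branched-chain aliphatic residues here: I19, V25, L28 (3).
The two groups share no amino acid, so total = 1 + 3 = 4.

4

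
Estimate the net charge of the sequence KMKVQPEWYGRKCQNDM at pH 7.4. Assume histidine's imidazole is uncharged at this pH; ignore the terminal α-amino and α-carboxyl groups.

Near pH 7.4, K and R contribute +1 each, D and E contribute −1 each, and every other side chain (His included, as stated) is uncharged.
Positive (K, R): K1, K3, R11, K12 → +4.
Negative (D, E): E7, D16 → −2.
Net charge = (+4) + (−2) = +2.

+2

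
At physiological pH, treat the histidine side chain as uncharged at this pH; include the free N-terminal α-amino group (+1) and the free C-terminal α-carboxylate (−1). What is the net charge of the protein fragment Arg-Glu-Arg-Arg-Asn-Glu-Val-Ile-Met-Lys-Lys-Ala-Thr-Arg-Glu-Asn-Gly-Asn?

Near pH 7.4, K and R contribute +1 each, D and E contribute −1 each, and every other side chain (His included, as stated) is uncharged.
Positive (K, R): Arg1, Arg3, Arg4, Lys10, Lys11, Arg14 → +6.
Negative (D, E): Glu2, Glu6, Glu15 → −3.
The N-terminus (+1) and C-terminus (−1) cancel.
Net charge = (+6) + (−3) = +3.

+3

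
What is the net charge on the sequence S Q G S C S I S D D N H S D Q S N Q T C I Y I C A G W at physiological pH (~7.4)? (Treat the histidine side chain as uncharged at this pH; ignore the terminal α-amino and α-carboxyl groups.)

Near pH 7.4, K and R contribute +1 each, D and E contribute −1 each, and every other side chain (His included, as stated) is uncharged.
Positive (K, R): none → +0.
Negative (D, E): D9, D10, D14 → −3.
Net charge = (+0) + (−3) = −3.

-3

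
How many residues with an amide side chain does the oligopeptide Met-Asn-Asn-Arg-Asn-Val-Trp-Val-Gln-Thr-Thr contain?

4

Only N (asparagine) and Q (glutamine) carry a side-chain carboxamide.
Matching residues: Asn2, Asn3, Asn5, Gln9.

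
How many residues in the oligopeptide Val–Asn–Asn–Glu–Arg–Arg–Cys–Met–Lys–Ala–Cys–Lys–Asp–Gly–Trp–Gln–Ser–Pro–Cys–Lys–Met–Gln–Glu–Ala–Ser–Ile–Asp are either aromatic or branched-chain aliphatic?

3

Aromatic: F, W, Y. Branched-chain aliphatic: I, L, V.
Aromatic residues here: Trp15 (1).
Branched-chain aliphatic residues here: Val1, Ile26 (2).
The two groups share no amino acid, so total = 1 + 2 = 3.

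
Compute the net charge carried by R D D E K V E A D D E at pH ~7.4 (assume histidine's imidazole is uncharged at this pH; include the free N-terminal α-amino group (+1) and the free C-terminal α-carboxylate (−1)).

The side chains ionized at physiological pH are Lys/Arg (+1) and Asp/Glu (−1); with His treated as neutral, nothing else contributes.
Positive (K, R): R1, K5 → +2.
Negative (D, E): D2, D3, E4, E7, D9, D10, E11 → −7.
The N-terminus (+1) and C-terminus (−1) cancel.
Net charge = (+2) + (−7) = −5.

-5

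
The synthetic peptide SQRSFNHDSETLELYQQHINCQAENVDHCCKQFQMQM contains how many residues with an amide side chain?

10

The amide-side-chain residues are Asn (N) and Gln (Q).
Matching residues: Q2, N6, Q16, Q17, N20, Q22, N25, Q32, Q34, Q36.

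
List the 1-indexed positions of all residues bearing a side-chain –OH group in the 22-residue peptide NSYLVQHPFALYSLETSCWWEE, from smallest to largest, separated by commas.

2, 3, 12, 13, 16, 17

The –OH-bearing residues are Ser, Thr (aliphatic alcohols), and Tyr (phenol).
Matching residues: S2, Y3, Y12, S13, T16, S17.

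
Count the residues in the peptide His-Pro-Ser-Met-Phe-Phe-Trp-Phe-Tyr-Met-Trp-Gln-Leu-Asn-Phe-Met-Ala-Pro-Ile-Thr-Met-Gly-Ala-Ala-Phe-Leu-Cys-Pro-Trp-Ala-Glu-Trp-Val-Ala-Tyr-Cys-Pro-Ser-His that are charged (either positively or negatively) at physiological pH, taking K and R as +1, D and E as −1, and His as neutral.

1

Charged side chains at pH ~7.4: K, R (positive); D, E (negative).
Matching residues: Glu31.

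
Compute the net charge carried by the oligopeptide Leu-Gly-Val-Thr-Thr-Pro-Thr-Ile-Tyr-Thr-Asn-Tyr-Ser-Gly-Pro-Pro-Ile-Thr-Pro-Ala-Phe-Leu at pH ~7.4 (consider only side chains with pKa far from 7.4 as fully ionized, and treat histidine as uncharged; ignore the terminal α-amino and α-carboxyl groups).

At pH ~7.4 the Lys and Arg side chains are protonated (+1), the Asp and Glu side chains are deprotonated (−1), and with His taken as neutral all other side chains carry no charge.
Positive (K, R): none → +0.
Negative (D, E): none → −0.
Net charge = (+0) + (−0) = 0.

0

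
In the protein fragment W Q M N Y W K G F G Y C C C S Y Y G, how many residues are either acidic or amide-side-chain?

2

Acidic: D, E. Amide-side-chain: N, Q.
Acidic residues here: none (0).
Amide-side-chain residues here: Q2, N4 (2).
The two groups share no amino acid, so total = 0 + 2 = 2.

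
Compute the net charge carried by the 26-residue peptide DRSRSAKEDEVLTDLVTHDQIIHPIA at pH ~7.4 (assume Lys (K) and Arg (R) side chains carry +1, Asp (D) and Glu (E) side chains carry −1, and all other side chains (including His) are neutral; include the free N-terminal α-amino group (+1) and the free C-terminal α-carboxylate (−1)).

Positive (K, R): R2, R4, K7 → +3.
Negative (D, E): D1, E8, D9, E10, D14, D19 → −6.
The N-terminus (+1) and C-terminus (−1) cancel.
Net charge = (+3) + (−6) = −3.

-3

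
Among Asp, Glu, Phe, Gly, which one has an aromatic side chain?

Phenylalanine (F), tryptophan (W), and tyrosine (Y) have aromatic ring side chains.
Of the listed options, only Phe belongs to this group.

Phe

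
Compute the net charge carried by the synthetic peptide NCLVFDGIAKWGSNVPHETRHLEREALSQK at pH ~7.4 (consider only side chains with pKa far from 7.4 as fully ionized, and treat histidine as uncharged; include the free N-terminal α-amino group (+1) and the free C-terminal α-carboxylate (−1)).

0

At pH ~7.4 the Lys and Arg side chains are protonated (+1), the Asp and Glu side chains are deprotonated (−1), and with His taken as neutral all other side chains carry no charge.
Positive (K, R): K10, R20, R24, K30 → +4.
Negative (D, E): D6, E18, E23, E25 → −4.
The N-terminus (+1) and C-terminus (−1) cancel.
Net charge = (+4) + (−4) = 0.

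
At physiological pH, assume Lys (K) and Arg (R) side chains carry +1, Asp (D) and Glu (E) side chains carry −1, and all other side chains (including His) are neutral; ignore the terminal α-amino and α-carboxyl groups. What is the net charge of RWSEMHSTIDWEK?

-1

Positive (K, R): R1, K13 → +2.
Negative (D, E): E4, D10, E12 → −3.
Net charge = (+2) + (−3) = −1.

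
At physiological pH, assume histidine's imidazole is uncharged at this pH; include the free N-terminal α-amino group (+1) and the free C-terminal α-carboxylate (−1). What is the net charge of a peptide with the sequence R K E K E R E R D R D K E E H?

0

At pH ~7.4 the Lys and Arg side chains are protonated (+1), the Asp and Glu side chains are deprotonated (−1), and with His taken as neutral all other side chains carry no charge.
Positive (K, R): R1, K2, K4, R6, R8, R10, K12 → +7.
Negative (D, E): E3, E5, E7, D9, D11, E13, E14 → −7.
The N-terminus (+1) and C-terminus (−1) cancel.
Net charge = (+7) + (−7) = 0.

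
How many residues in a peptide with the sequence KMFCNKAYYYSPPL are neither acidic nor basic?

12

Acidic: D, E. Basic: K, R, H. All other residues are neither.
Matching residues: M2, F3, C4, N5, A7, Y8, Y9, Y10, S11, P12, P13, L14.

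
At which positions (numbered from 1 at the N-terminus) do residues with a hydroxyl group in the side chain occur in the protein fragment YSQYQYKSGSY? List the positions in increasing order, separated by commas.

Serine (S), threonine (T), and tyrosine (Y) each carry a hydroxyl group on the side chain.
Matching residues: Y1, S2, Y4, Y6, S8, S10, Y11.

1, 2, 4, 6, 8, 10, 11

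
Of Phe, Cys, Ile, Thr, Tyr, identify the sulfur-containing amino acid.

Cys

Only Cys (C) and Met (M) have a sulfur atom in the side chain.
Of the listed options, only Cys belongs to this group.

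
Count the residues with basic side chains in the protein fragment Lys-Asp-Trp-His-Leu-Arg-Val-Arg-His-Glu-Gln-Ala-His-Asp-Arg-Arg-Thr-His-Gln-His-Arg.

11

The basic amino acids are Lys (K), Arg (R), and His (H).
Matching residues: Lys1, His4, Arg6, Arg8, His9, His13, Arg15, Arg16, His18, His20, Arg21.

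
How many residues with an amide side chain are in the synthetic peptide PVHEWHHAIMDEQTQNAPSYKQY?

4

Only N (asparagine) and Q (glutamine) carry a side-chain carboxamide.
Matching residues: Q13, Q15, N16, Q22.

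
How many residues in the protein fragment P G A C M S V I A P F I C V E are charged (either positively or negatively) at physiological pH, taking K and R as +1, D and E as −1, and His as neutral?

Charged side chains at pH ~7.4: K, R (positive); D, E (negative).
Matching residues: E15.

1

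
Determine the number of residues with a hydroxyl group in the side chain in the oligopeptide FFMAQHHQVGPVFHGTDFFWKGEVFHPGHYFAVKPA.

2

S, T, and Y are the three residues with a side-chain hydroxyl.
Matching residues: T16, Y30.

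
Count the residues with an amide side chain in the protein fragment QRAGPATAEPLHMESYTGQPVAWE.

Asparagine (N) and glutamine (Q) have uncharged amide side chains.
Matching residues: Q1, Q19.

2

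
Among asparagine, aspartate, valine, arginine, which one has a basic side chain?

arginine

Lysine (K), arginine (R), and histidine (H) have basic, nitrogen-containing side chains.
Of the listed options, only arginine belongs to this group.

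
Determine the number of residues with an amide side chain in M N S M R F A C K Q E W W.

2

Only N (asparagine) and Q (glutamine) carry a side-chain carboxamide.
Matching residues: N2, Q10.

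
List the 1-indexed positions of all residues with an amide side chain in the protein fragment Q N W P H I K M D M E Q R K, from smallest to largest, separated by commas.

1, 2, 12

Only N (asparagine) and Q (glutamine) carry a side-chain carboxamide.
Matching residues: Q1, N2, Q12.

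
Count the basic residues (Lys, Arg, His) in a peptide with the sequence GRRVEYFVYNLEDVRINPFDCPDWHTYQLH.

5

Matching residues: R2, R3, R15, H25, H30.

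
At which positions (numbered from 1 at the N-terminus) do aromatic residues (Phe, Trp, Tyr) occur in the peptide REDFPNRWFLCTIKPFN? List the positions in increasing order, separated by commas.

4, 8, 9, 16

Matching residues: F4, W8, F9, F16.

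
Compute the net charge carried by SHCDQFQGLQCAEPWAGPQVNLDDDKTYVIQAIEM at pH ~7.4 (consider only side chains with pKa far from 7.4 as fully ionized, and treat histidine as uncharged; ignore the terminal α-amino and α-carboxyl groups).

The side chains ionized at physiological pH are Lys/Arg (+1) and Asp/Glu (−1); with His treated as neutral, nothing else contributes.
Positive (K, R): K26 → +1.
Negative (D, E): D4, E13, D23, D24, D25, E34 → −6.
Net charge = (+1) + (−6) = −5.

-5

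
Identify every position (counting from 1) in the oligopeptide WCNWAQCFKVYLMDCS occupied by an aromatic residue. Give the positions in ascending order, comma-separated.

1, 4, 8, 11

Phenylalanine (F), tryptophan (W), and tyrosine (Y) have aromatic ring side chains.
Matching residues: W1, W4, F8, Y11.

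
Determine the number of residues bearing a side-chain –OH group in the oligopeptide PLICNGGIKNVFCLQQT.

1

Serine (S), threonine (T), and tyrosine (Y) each carry a hydroxyl group on the side chain.
Matching residues: T17.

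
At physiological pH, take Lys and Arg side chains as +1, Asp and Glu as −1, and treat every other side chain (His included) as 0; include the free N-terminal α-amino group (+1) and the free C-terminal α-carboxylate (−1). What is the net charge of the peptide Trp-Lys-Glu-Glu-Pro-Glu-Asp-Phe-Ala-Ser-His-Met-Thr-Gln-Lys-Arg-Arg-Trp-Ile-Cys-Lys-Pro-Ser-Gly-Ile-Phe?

Positive (K, R): Lys2, Lys15, Arg16, Arg17, Lys21 → +5.
Negative (D, E): Glu3, Glu4, Glu6, Asp7 → −4.
The N-terminus (+1) and C-terminus (−1) cancel.
Net charge = (+5) + (−4) = +1.

+1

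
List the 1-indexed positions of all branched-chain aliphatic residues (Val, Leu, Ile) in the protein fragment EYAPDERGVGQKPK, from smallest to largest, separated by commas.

9

Matching residues: V9.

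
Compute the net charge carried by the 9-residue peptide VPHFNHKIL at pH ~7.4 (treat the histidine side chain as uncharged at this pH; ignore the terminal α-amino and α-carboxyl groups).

+1

The side chains ionized at physiological pH are Lys/Arg (+1) and Asp/Glu (−1); with His treated as neutral, nothing else contributes.
Positive (K, R): K7 → +1.
Negative (D, E): none → −0.
Net charge = (+1) + (−0) = +1.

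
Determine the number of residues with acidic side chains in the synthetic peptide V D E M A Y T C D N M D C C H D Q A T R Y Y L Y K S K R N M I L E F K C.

6

The acidic residues are Asp (D) and Glu (E), whose side chains end in a carboxylate group.
Matching residues: D2, E3, D9, D12, D16, E33.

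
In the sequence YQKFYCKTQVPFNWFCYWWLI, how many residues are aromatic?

9

F, W, and Y each carry an aromatic ring on the side chain.
Matching residues: Y1, F4, Y5, F12, W14, F15, Y17, W18, W19.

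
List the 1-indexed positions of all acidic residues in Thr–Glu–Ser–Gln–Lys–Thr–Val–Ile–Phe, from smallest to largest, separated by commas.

The acidic residues are Asp (D) and Glu (E), whose side chains end in a carboxylate group.
Matching residues: Glu2.

2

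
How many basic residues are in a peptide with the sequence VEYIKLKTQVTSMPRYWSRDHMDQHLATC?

6

The basic amino acids are Lys (K), Arg (R), and His (H).
Matching residues: K5, K7, R15, R19, H21, H25.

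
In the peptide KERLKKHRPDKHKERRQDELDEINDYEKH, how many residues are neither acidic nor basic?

Acidic: D, E. Basic: K, R, H. All other residues are neither.
Matching residues: L4, P9, Q17, L20, I23, N24, Y26.

7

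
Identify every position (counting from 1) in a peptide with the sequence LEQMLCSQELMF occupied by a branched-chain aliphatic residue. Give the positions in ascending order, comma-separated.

Valine (V), leucine (L), and isoleucine (I) are the branched-chain amino acids.
Matching residues: L1, L5, L10.

1, 5, 10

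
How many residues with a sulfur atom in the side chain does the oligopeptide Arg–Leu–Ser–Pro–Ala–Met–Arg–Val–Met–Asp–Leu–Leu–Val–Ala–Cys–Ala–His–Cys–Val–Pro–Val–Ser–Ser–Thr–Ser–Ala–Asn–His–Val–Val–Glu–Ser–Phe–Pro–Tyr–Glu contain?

4

Only Cys (C) and Met (M) have a sulfur atom in the side chain.
Matching residues: Met6, Met9, Cys15, Cys18.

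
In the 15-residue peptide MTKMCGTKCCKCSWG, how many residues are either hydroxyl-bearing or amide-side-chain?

3

Hydroxyl-bearing: S, T, Y. Amide-side-chain: N, Q.
Hydroxyl-bearing residues here: T2, T7, S13 (3).
Amide-side-chain residues here: none (0).
The two groups share no amino acid, so total = 3 + 0 = 3.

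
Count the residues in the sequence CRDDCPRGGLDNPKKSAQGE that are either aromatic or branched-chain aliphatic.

1

Aromatic: F, W, Y. Branched-chain aliphatic: I, L, V.
Aromatic residues here: none (0).
Branched-chain aliphatic residues here: L10 (1).
The two groups share no amino acid, so total = 0 + 1 = 1.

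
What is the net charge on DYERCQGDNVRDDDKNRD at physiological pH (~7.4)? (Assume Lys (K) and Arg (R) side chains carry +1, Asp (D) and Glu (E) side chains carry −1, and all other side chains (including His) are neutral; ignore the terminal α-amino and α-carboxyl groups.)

Positive (K, R): R4, R11, K15, R17 → +4.
Negative (D, E): D1, E3, D8, D12, D13, D14, D18 → −7.
Net charge = (+4) + (−7) = −3.

-3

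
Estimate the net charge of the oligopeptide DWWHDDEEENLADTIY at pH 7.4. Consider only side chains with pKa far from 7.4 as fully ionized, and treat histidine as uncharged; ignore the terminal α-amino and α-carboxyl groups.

-7

The side chains ionized at physiological pH are Lys/Arg (+1) and Asp/Glu (−1); with His treated as neutral, nothing else contributes.
Positive (K, R): none → +0.
Negative (D, E): D1, D5, D6, E7, E8, E9, D13 → −7.
Net charge = (+0) + (−7) = −7.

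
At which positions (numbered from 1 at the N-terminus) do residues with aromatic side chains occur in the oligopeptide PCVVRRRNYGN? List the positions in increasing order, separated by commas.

F, W, and Y each carry an aromatic ring on the side chain.
Matching residues: Y9.

9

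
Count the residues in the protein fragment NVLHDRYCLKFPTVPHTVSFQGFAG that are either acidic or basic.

Acidic: D, E. Basic: H, K, R.
Acidic residues here: D5 (1).
Basic residues here: H4, R6, K10, H16 (4).
The two groups share no amino acid, so total = 1 + 4 = 5.

5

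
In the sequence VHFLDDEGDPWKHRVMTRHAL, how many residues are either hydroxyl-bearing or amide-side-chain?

1

Hydroxyl-bearing: S, T, Y. Amide-side-chain: N, Q.
Hydroxyl-bearing residues here: T17 (1).
Amide-side-chain residues here: none (0).
The two groups share no amino acid, so total = 1 + 0 = 1.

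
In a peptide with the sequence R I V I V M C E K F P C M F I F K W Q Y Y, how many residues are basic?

3

K, R, and H are the three residues with basic side chains (ε-amine, guanidinium, and imidazole respectively).
Matching residues: R1, K9, K17.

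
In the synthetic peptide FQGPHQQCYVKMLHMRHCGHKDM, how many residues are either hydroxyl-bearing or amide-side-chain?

4

Hydroxyl-bearing: S, T, Y. Amide-side-chain: N, Q.
Hydroxyl-bearing residues here: Y9 (1).
Amide-side-chain residues here: Q2, Q6, Q7 (3).
The two groups share no amino acid, so total = 1 + 3 = 4.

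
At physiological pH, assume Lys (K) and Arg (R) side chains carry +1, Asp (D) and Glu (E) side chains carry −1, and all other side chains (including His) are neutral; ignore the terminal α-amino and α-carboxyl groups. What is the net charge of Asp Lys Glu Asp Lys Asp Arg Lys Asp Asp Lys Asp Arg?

-1

Positive (K, R): Lys2, Lys5, Arg7, Lys8, Lys11, Arg13 → +6.
Negative (D, E): Asp1, Glu3, Asp4, Asp6, Asp9, Asp10, Asp12 → −7.
Net charge = (+6) + (−7) = −1.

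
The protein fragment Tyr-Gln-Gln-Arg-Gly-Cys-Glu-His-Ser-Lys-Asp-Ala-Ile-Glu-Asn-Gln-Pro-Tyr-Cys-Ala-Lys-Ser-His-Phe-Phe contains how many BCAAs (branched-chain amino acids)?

1

Valine (V), leucine (L), and isoleucine (I) are the branched-chain amino acids.
Matching residues: Ile13.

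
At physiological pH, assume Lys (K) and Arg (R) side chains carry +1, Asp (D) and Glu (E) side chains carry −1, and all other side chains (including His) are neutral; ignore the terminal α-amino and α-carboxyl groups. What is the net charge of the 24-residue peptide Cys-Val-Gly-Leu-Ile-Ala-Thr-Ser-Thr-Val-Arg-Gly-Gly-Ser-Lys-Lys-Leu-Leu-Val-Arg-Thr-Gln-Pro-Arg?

+5

Positive (K, R): Arg11, Lys15, Lys16, Arg20, Arg24 → +5.
Negative (D, E): none → −0.
Net charge = (+5) + (−0) = +5.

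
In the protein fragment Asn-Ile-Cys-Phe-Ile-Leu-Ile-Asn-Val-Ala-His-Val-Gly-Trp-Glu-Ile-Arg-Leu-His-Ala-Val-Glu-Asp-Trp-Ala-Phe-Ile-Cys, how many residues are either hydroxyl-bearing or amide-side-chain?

2

Hydroxyl-bearing: S, T, Y. Amide-side-chain: N, Q.
Hydroxyl-bearing residues here: none (0).
Amide-side-chain residues here: Asn1, Asn8 (2).
The two groups share no amino acid, so total = 0 + 2 = 2.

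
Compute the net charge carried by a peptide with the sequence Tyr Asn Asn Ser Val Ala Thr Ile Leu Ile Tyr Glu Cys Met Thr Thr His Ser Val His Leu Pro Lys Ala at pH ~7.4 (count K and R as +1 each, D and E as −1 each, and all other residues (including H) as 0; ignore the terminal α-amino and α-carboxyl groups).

Positive (K, R): Lys23 → +1.
Negative (D, E): Glu12 → −1.
Net charge = (+1) + (−1) = 0.

0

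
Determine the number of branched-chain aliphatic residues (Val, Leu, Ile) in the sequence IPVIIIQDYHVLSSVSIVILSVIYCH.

14

Matching residues: I1, V3, I4, I5, I6, V11, L12, V15, I17, V18, I19, L20, V22, I23.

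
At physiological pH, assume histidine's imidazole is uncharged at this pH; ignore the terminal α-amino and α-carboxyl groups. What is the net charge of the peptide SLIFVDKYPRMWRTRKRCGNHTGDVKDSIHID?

At pH ~7.4 the Lys and Arg side chains are protonated (+1), the Asp and Glu side chains are deprotonated (−1), and with His taken as neutral all other side chains carry no charge.
Positive (K, R): K7, R10, R13, R15, K16, R17, K26 → +7.
Negative (D, E): D6, D24, D27, D32 → −4.
Net charge = (+7) + (−4) = +3.

+3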